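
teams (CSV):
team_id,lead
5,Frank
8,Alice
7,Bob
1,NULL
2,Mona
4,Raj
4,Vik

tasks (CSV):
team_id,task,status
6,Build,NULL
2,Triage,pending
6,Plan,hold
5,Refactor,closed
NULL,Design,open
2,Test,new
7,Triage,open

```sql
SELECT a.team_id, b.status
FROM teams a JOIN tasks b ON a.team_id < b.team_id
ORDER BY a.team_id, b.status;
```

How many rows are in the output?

INNER JOIN keeps only pairs where the ON condition holds.
Matching on a.team_id < b.team_id. A NULL in a compared column never satisfies the condition.
- a[0] team_id=5 → 3 match(es) in b → 3 row(s).
- a[1] team_id=8 → no match; dropped.
- a[2] team_id=7 → no match; dropped.
- a[3] team_id=1 → 6 match(es) in b → 6 row(s).
- a[4] team_id=2 → 4 match(es) in b → 4 row(s).
- a[5] team_id=4 → 4 match(es) in b → 4 row(s).
- a[6] team_id=4 → 4 match(es) in b → 4 row(s).
Total: 21 rows.

21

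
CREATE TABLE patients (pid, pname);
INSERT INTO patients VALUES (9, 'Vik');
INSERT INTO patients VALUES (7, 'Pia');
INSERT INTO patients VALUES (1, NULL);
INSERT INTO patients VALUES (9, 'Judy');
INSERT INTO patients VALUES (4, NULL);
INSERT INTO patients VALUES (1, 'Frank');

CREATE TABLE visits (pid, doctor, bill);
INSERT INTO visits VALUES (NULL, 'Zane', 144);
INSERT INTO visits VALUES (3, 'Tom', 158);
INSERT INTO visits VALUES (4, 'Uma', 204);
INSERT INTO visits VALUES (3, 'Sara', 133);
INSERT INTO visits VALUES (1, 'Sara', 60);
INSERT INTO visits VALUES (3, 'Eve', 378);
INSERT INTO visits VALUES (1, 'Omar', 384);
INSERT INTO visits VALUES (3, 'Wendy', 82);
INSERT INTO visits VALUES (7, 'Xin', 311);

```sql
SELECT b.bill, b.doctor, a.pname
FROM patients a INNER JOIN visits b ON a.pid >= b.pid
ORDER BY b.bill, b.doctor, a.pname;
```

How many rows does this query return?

INNER JOIN keeps only pairs where the ON condition holds.
Matching on a.pid >= b.pid. A NULL in a compared column never satisfies the condition.
- pid=9: 8 matching b row(s), so 8 row(s) emitted.
- pid=7: 8 matching b row(s), so 8 row(s) emitted.
- pid=1: 2 matching b row(s), so 2 row(s) emitted.
- pid=9: 8 matching b row(s), so 8 row(s) emitted.
- pid=4: 7 matching b row(s), so 7 row(s) emitted.
- pid=1: 2 matching b row(s), so 2 row(s) emitted.
Total: 35 rows.

35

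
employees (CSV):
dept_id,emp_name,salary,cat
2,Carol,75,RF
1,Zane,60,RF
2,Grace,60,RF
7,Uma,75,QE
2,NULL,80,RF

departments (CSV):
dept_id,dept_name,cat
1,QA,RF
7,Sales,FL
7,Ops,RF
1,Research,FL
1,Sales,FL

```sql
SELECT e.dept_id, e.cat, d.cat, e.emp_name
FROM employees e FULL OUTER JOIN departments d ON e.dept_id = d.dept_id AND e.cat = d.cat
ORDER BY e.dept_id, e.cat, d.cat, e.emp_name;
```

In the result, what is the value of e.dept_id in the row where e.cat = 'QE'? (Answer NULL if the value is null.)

FULL OUTER JOIN keeps every row from both sides; unmatched rows get NULL for the other side's columns.
Matching on e.dept_id = d.dept_id AND e.cat = d.cat.
- e row (dept_id=2, cat=RF): no match → kept, d columns NULL.
- e row (dept_id=1, cat=RF): matches 1 d row(s) → 1 output row(s).
- e row (dept_id=2, cat=RF): no match → kept, d columns NULL.
- e row (dept_id=7, cat=QE): no match → kept, d columns NULL.
- e row (dept_id=2, cat=RF): no match → kept, d columns NULL.
- 4 row(s) from d found no e partner → padded with NULL.

7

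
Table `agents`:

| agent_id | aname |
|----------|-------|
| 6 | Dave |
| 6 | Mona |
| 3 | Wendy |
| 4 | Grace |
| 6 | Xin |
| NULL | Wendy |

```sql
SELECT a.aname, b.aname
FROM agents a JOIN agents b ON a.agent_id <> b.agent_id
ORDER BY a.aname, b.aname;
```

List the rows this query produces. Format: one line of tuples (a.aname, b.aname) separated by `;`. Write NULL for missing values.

(Dave, Grace); (Dave, Wendy); (Grace, Dave); (Grace, Mona); (Grace, Wendy); (Grace, Xin); (Mona, Grace); (Mona, Wendy); (Wendy, Dave); (Wendy, Grace); (Wendy, Mona); (Wendy, Xin); (Xin, Grace); (Xin, Wendy)

INNER JOIN keeps only pairs where the ON condition holds.
Matching on a.agent_id <> b.agent_id. A NULL in a compared column never satisfies the condition.
- a[0] agent_id=6 → 2 match(es) in b → 2 row(s).
- a[1] agent_id=6 → 2 match(es) in b → 2 row(s).
- a[2] agent_id=3 → 4 match(es) in b → 4 row(s).
- a[3] agent_id=4 → 4 match(es) in b → 4 row(s).
- a[4] agent_id=6 → 2 match(es) in b → 2 row(s).
- a[5] agent_id=NULL → no match; dropped.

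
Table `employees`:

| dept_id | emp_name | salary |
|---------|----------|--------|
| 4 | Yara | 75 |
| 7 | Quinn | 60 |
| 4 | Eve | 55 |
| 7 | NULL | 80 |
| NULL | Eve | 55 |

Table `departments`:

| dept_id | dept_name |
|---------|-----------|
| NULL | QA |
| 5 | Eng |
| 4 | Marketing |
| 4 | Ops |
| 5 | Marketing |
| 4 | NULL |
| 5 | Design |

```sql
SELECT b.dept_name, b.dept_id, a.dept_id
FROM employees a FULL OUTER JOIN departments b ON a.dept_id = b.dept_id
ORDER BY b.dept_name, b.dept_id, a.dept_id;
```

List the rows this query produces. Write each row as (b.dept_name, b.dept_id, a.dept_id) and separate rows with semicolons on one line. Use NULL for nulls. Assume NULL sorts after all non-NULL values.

(Design, 5, NULL); (Eng, 5, NULL); (Marketing, 4, 4); (Marketing, 4, 4); (Marketing, 5, NULL); (Ops, 4, 4); (Ops, 4, 4); (QA, NULL, NULL); (NULL, 4, 4); (NULL, 4, 4); (NULL, NULL, 7); (NULL, NULL, 7); (NULL, NULL, NULL)

FULL OUTER JOIN keeps every row from both sides; unmatched rows get NULL for the other side's columns.
Matching on a.dept_id = b.dept_id. A NULL in a compared column never satisfies the condition.
- dept_id=4: 3 matching b row(s), so 3 row(s) emitted.
- dept_id=7: no b row matches, row kept with b columns NULL.
- dept_id=4: 3 matching b row(s), so 3 row(s) emitted.
- dept_id=7: no b row matches, row kept with b columns NULL.
- dept_id=NULL: no b row matches, row kept with b columns NULL.
- 4 b row(s) had no a match → kept, a columns NULL.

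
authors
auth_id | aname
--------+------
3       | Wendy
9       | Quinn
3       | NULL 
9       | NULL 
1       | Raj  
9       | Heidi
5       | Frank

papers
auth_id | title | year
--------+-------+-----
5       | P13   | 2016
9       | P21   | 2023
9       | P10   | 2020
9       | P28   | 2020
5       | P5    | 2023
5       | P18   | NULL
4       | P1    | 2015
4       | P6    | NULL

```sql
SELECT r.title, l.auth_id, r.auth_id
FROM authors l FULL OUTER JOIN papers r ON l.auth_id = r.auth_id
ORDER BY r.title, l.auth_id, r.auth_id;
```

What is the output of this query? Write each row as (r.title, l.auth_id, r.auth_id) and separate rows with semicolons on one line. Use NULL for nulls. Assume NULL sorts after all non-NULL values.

(P1, NULL, 4); (P10, 9, 9); (P10, 9, 9); (P10, 9, 9); (P13, 5, 5); (P18, 5, 5); (P21, 9, 9); (P21, 9, 9); (P21, 9, 9); (P28, 9, 9); (P28, 9, 9); (P28, 9, 9); (P5, 5, 5); (P6, NULL, 4); (NULL, 1, NULL); (NULL, 3, NULL); (NULL, 3, NULL)

FULL OUTER JOIN keeps every row from both sides; unmatched rows get NULL for the other side's columns.
Matching on l.auth_id = r.auth_id.
Matched pairs: 12; unmatched l rows kept: 3; unmatched r rows kept: 2.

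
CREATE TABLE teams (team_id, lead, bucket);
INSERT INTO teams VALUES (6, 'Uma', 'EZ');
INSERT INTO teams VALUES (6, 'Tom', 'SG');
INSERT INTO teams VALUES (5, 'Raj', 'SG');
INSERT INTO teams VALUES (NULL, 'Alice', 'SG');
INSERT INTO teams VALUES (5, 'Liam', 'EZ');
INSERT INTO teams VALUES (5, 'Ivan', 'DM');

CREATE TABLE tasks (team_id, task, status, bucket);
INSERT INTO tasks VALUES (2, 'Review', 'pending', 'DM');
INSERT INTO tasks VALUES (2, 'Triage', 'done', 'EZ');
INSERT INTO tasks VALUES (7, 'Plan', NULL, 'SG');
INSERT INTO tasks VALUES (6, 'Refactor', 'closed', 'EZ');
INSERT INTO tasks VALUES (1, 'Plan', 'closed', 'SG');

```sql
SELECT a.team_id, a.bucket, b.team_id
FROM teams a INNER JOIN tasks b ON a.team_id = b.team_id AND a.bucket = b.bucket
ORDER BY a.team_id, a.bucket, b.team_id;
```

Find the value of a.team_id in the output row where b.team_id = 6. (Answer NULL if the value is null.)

INNER JOIN keeps only pairs where the ON condition holds.
Matching on a.team_id = b.team_id AND a.bucket = b.bucket. A NULL in a compared column never satisfies the condition.
- a[0] team_id=6, bucket=EZ → 1 match(es) in b → 1 row(s).
- a[1] team_id=6, bucket=SG → no match; dropped.
- a[2] team_id=5, bucket=SG → no match; dropped.
- a[3] team_id=NULL, bucket=SG → no match; dropped.
- a[4] team_id=5, bucket=EZ → no match; dropped.
- a[5] team_id=5, bucket=DM → no match; dropped.

6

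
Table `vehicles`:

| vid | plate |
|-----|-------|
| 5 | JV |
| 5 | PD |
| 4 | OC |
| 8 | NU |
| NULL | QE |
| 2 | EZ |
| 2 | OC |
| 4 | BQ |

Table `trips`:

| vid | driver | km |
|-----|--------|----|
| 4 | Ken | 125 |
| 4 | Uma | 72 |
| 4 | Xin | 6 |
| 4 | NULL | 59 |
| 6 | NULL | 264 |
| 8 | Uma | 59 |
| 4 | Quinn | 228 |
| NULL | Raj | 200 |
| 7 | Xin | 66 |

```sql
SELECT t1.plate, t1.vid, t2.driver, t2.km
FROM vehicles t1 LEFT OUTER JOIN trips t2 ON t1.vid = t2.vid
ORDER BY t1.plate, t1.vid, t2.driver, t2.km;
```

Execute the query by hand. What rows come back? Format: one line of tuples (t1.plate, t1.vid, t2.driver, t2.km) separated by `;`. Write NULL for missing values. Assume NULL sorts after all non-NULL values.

LEFT JOIN keeps every row from `vehicles`; unmatched rows get NULL for `trips`'s columns.
Matching on t1.vid = t2.vid. A NULL in a compared column never satisfies the condition.
Matched pairs: 11; unmatched t1 rows kept: 5.

(BQ, 4, Ken, 125); (BQ, 4, Quinn, 228); (BQ, 4, Uma, 72); (BQ, 4, Xin, 6); (BQ, 4, NULL, 59); (EZ, 2, NULL, NULL); (JV, 5, NULL, NULL); (NU, 8, Uma, 59); (OC, 2, NULL, NULL); (OC, 4, Ken, 125); (OC, 4, Quinn, 228); (OC, 4, Uma, 72); (OC, 4, Xin, 6); (OC, 4, NULL, 59); (PD, 5, NULL, NULL); (QE, NULL, NULL, NULL)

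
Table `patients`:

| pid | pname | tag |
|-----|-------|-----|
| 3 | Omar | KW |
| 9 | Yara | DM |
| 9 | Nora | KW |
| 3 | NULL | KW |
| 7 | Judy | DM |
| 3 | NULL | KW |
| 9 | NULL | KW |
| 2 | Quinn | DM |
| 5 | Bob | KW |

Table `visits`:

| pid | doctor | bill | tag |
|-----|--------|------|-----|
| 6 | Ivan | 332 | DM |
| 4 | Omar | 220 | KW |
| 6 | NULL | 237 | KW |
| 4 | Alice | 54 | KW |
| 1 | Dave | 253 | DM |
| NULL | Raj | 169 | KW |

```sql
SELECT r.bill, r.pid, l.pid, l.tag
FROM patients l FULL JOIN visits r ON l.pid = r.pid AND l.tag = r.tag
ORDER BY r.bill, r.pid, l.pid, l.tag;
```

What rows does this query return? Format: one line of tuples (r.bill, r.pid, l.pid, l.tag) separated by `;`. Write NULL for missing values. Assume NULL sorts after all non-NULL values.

(54, 4, NULL, NULL); (169, NULL, NULL, NULL); (220, 4, NULL, NULL); (237, 6, NULL, NULL); (253, 1, NULL, NULL); (332, 6, NULL, NULL); (NULL, NULL, 2, DM); (NULL, NULL, 3, KW); (NULL, NULL, 3, KW); (NULL, NULL, 3, KW); (NULL, NULL, 5, KW); (NULL, NULL, 7, DM); (NULL, NULL, 9, DM); (NULL, NULL, 9, KW); (NULL, NULL, 9, KW)

FULL OUTER JOIN keeps every row from both sides; unmatched rows get NULL for the other side's columns.
Matching on l.pid = r.pid AND l.tag = r.tag. A NULL in a compared column never satisfies the condition.
Matched pairs: 0; unmatched l rows kept: 9; unmatched r rows kept: 6.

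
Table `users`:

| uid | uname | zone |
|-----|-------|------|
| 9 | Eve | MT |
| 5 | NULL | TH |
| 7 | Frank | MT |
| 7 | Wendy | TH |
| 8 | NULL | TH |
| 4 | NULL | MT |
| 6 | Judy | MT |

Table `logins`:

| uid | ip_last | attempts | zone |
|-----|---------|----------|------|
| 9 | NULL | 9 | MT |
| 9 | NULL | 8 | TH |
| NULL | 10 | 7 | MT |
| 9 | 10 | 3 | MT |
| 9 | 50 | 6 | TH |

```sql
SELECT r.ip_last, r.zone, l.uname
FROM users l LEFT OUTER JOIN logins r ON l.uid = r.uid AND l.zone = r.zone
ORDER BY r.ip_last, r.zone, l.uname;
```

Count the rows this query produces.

8

LEFT JOIN keeps every row from `users`; unmatched rows get NULL for `logins`'s columns.
Matching on l.uid = r.uid AND l.zone = r.zone. A NULL in a compared column never satisfies the condition.
Matched pairs: 2; unmatched l rows kept: 6.
Total: 2 matched + 6 padded = 8 rows.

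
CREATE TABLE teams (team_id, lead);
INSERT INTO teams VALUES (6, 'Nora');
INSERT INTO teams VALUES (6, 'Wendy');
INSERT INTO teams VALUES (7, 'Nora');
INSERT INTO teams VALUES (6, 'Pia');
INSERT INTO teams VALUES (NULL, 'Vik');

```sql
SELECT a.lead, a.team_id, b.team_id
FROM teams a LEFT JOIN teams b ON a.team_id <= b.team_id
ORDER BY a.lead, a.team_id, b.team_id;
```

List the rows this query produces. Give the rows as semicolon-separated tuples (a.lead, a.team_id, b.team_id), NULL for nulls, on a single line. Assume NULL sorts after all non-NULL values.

LEFT JOIN keeps every row from `teams a`; unmatched rows get NULL for `teams b`'s columns.
Matching on a.team_id <= b.team_id. A NULL in a compared column never satisfies the condition.
- a row (team_id=6): matches 4 b row(s) → 4 output row(s).
- a row (team_id=6): matches 4 b row(s) → 4 output row(s).
- a row (team_id=7): matches 1 b row(s) → 1 output row(s).
- a row (team_id=6): matches 4 b row(s) → 4 output row(s).
- a row (team_id=NULL): no match → kept, b columns NULL.

(Nora, 6, 6); (Nora, 6, 6); (Nora, 6, 6); (Nora, 6, 7); (Nora, 7, 7); (Pia, 6, 6); (Pia, 6, 6); (Pia, 6, 6); (Pia, 6, 7); (Vik, NULL, NULL); (Wendy, 6, 6); (Wendy, 6, 6); (Wendy, 6, 6); (Wendy, 6, 7)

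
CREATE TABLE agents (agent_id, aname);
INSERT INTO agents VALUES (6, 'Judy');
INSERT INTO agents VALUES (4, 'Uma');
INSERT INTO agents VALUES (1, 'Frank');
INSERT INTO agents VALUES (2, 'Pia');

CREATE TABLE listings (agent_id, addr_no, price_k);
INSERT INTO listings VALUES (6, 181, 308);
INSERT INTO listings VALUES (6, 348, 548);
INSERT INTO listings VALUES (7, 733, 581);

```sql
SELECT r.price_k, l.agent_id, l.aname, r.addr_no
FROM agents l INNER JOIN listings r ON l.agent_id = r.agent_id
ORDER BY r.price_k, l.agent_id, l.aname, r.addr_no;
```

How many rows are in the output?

2

INNER JOIN keeps only pairs where the ON condition holds.
Matching on l.agent_id = r.agent_id.
- l (agent_id=6) pairs with 2 row(s) of r.
- l (agent_id=4) has no partner → excluded.
- l (agent_id=1) has no partner → excluded.
- l (agent_id=2) has no partner → excluded.
Total: 2 rows.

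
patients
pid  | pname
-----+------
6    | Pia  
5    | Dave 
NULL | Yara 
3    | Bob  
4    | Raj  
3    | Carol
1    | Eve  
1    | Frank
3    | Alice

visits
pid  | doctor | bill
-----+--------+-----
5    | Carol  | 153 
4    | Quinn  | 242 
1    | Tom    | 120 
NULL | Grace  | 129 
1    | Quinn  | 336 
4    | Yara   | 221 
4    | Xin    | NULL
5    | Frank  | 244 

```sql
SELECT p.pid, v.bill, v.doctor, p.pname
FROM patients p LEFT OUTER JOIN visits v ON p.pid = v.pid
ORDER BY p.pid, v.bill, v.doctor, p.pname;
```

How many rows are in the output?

14

LEFT JOIN keeps every row from `patients`; unmatched rows get NULL for `visits`'s columns.
Matching on p.pid = v.pid. A NULL in a compared column never satisfies the condition.
Matched pairs: 9; unmatched p rows kept: 5.
Total: 9 matched + 5 padded = 14 rows.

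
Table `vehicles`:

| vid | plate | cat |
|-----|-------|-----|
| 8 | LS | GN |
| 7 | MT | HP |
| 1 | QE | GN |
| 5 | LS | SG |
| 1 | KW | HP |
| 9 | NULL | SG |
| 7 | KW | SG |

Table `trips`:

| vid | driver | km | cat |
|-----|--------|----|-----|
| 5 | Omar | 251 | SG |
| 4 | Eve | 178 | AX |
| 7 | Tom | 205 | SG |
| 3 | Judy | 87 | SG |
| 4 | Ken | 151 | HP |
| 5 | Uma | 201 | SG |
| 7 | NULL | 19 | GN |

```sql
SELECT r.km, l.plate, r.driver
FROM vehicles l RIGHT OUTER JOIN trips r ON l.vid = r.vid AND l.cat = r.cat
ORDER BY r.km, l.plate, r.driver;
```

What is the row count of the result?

7

RIGHT JOIN keeps every row from `trips`; unmatched rows get NULL for `vehicles`'s columns.
Matching on l.vid = r.vid AND l.cat = r.cat.
- l row (vid=8, cat=GN): no match.
- l row (vid=7, cat=HP): no match.
- l row (vid=1, cat=GN): no match.
- l row (vid=5, cat=SG): matches 2 r row(s) → 2 output row(s).
- l row (vid=1, cat=HP): no match.
- l row (vid=9, cat=SG): no match.
- l row (vid=7, cat=SG): matches 1 r row(s) → 1 output row(s).
- 4 row(s) from r found no l partner → padded with NULL.
Total: 3 matched + 4 padded = 7 rows.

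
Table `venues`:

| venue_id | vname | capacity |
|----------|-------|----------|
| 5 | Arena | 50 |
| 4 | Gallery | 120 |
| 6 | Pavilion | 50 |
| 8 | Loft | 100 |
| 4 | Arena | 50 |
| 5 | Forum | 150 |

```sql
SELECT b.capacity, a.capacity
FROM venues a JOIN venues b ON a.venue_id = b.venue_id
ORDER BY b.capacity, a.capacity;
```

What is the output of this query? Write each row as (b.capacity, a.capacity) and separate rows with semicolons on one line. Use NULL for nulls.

INNER JOIN keeps only pairs where the ON condition holds.
Matching on a.venue_id = b.venue_id.
- a[0] venue_id=5 → 2 match(es) in b → 2 row(s).
- a[1] venue_id=4 → 2 match(es) in b → 2 row(s).
- a[2] venue_id=6 → 1 match(es) in b → 1 row(s).
- a[3] venue_id=8 → 1 match(es) in b → 1 row(s).
- a[4] venue_id=4 → 2 match(es) in b → 2 row(s).
- a[5] venue_id=5 → 2 match(es) in b → 2 row(s).
After projecting and ordering:
b.capacity | a.capacity
50 | 50
50 | 50
50 | 50
50 | 120
50 | 150
100 | 100
120 | 50
120 | 120
150 | 50
150 | 150

(50, 50); (50, 50); (50, 50); (50, 120); (50, 150); (100, 100); (120, 50); (120, 120); (150, 50); (150, 150)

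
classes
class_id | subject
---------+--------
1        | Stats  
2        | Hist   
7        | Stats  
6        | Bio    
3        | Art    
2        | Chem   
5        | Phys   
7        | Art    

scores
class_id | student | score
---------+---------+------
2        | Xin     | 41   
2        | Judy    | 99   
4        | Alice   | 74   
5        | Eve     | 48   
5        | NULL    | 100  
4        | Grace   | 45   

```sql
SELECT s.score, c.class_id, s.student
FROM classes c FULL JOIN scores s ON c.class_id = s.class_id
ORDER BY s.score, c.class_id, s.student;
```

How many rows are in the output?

FULL OUTER JOIN keeps every row from both sides; unmatched rows get NULL for the other side's columns.
Matching on c.class_id = s.class_id.
- c (class_id=1) has no partner → padded with NULL.
- c (class_id=2) pairs with 2 row(s) of s.
- c (class_id=7) has no partner → padded with NULL.
- c (class_id=6) has no partner → padded with NULL.
- c (class_id=3) has no partner → padded with NULL.
- c (class_id=2) pairs with 2 row(s) of s.
- c (class_id=5) pairs with 2 row(s) of s.
- c (class_id=7) has no partner → padded with NULL.
- 2 row(s) from s found no c partner → padded with NULL.
Total: 6 matched + 7 padded = 13 rows.

13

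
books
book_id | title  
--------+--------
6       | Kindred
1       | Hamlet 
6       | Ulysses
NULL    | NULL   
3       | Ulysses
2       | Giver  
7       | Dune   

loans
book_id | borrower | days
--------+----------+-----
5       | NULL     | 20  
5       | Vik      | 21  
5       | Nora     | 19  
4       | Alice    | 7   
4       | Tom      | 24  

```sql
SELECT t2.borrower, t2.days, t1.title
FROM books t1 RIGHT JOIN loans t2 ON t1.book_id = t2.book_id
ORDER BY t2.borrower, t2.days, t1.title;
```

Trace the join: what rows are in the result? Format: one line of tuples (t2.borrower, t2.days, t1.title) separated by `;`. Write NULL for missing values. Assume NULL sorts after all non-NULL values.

(Alice, 7, NULL); (Nora, 19, NULL); (Tom, 24, NULL); (Vik, 21, NULL); (NULL, 20, NULL)

RIGHT JOIN keeps every row from `loans`; unmatched rows get NULL for `books`'s columns.
Matching on t1.book_id = t2.book_id. A NULL in a compared column never satisfies the condition.
- t1 (book_id=6) has no partner in t2.
- t1 (book_id=1) has no partner in t2.
- t1 (book_id=6) has no partner in t2.
- t1 (book_id=NULL) has no partner in t2.
- t1 (book_id=3) has no partner in t2.
- t1 (book_id=2) has no partner in t2.
- t1 (book_id=7) has no partner in t2.
- 5 row(s) from t2 found no t1 partner → padded with NULL.
After projecting and ordering:
t2.borrower | t2.days | t1.title
Alice | 7 | NULL
Nora | 19 | NULL
Tom | 24 | NULL
Vik | 21 | NULL
NULL | 20 | NULL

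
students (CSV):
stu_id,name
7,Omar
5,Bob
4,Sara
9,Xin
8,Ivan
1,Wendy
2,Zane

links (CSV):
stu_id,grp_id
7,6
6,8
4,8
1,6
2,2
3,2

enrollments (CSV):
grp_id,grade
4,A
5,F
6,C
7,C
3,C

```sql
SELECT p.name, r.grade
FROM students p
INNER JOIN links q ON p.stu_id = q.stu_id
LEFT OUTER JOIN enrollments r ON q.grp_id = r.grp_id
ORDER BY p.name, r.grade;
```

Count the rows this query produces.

Step 1 — p INNER JOIN q on stu_id → 4 row(s).
Then LEFT JOIN `enrollments r` on grp_id: each of those 4 rows is kept; rows whose q.grp_id has no match in r get NULL for r's columns.
Result: 4 row(s).

4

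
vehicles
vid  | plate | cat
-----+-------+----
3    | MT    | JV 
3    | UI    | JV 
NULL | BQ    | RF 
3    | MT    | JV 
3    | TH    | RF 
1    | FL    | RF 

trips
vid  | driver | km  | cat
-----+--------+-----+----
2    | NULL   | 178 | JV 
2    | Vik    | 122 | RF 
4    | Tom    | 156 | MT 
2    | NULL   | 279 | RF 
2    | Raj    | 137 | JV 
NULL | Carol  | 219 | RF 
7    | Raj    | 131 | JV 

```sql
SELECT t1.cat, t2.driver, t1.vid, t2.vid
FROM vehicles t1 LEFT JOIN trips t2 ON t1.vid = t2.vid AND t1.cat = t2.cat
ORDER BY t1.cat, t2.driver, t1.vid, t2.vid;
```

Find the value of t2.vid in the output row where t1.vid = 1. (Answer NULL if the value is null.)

NULL

LEFT JOIN keeps every row from `vehicles`; unmatched rows get NULL for `trips`'s columns.
Matching on t1.vid = t2.vid AND t1.cat = t2.cat. A NULL in a compared column never satisfies the condition.
- vid=3, cat=JV: no t2 row matches, row kept with t2 columns NULL.
- vid=3, cat=JV: no t2 row matches, row kept with t2 columns NULL.
- vid=NULL, cat=RF: no t2 row matches, row kept with t2 columns NULL.
- vid=3, cat=JV: no t2 row matches, row kept with t2 columns NULL.
- vid=3, cat=RF: no t2 row matches, row kept with t2 columns NULL.
- vid=1, cat=RF: no t2 row matches, row kept with t2 columns NULL.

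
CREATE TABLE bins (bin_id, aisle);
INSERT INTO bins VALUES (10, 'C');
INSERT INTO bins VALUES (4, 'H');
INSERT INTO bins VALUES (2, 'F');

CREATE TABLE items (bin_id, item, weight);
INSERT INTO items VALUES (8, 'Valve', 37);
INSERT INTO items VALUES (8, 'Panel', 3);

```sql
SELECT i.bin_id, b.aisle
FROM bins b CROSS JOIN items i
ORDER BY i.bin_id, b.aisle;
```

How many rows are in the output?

6

CROSS JOIN pairs every row of `bins` with every row of `items`: 3 × 2 = 6 rows.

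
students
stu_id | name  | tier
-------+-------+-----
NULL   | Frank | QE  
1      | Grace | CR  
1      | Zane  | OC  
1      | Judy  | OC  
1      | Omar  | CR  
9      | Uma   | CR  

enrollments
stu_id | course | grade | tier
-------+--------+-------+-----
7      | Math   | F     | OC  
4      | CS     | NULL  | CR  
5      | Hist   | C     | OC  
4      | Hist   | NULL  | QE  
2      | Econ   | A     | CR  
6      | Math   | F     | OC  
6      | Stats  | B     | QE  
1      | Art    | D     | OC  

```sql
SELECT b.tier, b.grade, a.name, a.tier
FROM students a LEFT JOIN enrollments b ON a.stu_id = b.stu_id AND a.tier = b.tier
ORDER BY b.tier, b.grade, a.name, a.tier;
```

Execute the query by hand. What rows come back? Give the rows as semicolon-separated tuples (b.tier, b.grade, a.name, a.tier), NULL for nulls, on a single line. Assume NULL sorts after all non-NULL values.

(OC, D, Judy, OC); (OC, D, Zane, OC); (NULL, NULL, Frank, QE); (NULL, NULL, Grace, CR); (NULL, NULL, Omar, CR); (NULL, NULL, Uma, CR)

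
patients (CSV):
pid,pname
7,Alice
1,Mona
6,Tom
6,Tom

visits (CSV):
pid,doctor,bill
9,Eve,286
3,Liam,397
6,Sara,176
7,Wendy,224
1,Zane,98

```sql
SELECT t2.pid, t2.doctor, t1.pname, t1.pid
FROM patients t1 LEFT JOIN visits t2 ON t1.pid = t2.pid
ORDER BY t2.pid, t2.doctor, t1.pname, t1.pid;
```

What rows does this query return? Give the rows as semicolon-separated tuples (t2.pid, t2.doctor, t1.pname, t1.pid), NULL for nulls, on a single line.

(1, Zane, Mona, 1); (6, Sara, Tom, 6); (6, Sara, Tom, 6); (7, Wendy, Alice, 7)

LEFT JOIN keeps every row from `patients`; unmatched rows get NULL for `visits`'s columns.
Matching on t1.pid = t2.pid.
Matched pairs: 4; unmatched t1 rows kept: 0.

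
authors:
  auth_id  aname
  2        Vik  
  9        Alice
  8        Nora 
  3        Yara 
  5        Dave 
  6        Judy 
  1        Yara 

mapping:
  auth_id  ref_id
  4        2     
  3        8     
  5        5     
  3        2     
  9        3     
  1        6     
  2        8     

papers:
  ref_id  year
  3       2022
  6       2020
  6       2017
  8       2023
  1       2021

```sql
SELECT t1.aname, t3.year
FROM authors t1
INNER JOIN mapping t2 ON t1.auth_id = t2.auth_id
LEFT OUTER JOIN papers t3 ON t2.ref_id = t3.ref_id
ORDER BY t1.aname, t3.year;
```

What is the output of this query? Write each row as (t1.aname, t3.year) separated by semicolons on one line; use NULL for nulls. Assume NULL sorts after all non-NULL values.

(Alice, 2022); (Dave, NULL); (Vik, 2023); (Yara, 2017); (Yara, 2020); (Yara, 2023); (Yara, NULL)

Evaluate left to right. First `authors t1 INNER JOIN mapping t2` on auth_id: 6 row(s).
Then LEFT JOIN `papers t3` on ref_id: each of those 6 rows is kept; rows whose t2.ref_id has no match in t3 get NULL for t3's columns.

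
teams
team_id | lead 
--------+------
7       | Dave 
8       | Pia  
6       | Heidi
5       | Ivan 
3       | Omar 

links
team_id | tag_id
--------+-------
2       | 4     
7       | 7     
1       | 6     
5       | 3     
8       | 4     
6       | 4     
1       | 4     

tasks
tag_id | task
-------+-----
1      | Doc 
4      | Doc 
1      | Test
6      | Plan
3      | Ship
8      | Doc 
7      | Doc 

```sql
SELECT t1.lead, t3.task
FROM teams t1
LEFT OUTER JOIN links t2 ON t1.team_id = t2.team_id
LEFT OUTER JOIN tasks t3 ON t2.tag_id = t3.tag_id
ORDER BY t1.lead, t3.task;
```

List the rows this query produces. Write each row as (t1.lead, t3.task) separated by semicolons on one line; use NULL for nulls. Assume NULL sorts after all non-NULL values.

(Dave, Doc); (Heidi, Doc); (Ivan, Ship); (Omar, NULL); (Pia, Doc)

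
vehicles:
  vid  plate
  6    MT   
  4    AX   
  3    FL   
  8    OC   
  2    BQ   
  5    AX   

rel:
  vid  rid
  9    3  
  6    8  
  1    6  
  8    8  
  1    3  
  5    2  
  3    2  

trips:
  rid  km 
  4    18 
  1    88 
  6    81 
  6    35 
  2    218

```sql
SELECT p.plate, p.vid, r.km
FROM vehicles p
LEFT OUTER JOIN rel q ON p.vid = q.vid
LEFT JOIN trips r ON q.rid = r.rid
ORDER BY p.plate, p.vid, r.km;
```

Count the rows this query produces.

6

Evaluate left to right. First `vehicles p LEFT JOIN rel q` on vid: 6 row(s).
Then LEFT JOIN `trips r` on rid: each of those 6 rows is kept; rows whose q.rid has no match in r get NULL for r's columns.
Result: 6 row(s).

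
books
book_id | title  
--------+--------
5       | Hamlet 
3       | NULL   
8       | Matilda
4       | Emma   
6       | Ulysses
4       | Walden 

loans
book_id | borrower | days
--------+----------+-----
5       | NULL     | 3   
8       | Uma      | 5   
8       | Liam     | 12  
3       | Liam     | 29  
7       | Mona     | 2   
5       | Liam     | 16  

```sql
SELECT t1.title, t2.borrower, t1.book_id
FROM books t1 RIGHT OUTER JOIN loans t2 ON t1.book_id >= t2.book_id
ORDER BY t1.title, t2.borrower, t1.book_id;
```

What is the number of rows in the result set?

15

RIGHT JOIN keeps every row from `loans`; unmatched rows get NULL for `books`'s columns.
Matching on t1.book_id >= t2.book_id.
Matched pairs: 15; unmatched t2 rows kept: 0.
Total: 15 rows.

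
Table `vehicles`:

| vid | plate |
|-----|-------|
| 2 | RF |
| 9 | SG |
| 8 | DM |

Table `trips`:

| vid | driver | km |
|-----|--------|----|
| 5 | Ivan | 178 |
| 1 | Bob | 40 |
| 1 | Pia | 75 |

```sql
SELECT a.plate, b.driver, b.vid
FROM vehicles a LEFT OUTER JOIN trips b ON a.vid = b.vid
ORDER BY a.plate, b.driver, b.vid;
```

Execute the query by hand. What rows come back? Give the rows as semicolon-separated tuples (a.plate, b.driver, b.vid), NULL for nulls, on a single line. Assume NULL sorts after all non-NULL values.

(DM, NULL, NULL); (RF, NULL, NULL); (SG, NULL, NULL)

LEFT JOIN keeps every row from `vehicles`; unmatched rows get NULL for `trips`'s columns.
Matching on a.vid = b.vid.
- a[0] vid=2 → no match; kept with NULLs on the b side.
- a[1] vid=9 → no match; kept with NULLs on the b side.
- a[2] vid=8 → no match; kept with NULLs on the b side.
After projecting and ordering:
a.plate | b.driver | b.vid
DM | NULL | NULL
RF | NULL | NULL
SG | NULL | NULL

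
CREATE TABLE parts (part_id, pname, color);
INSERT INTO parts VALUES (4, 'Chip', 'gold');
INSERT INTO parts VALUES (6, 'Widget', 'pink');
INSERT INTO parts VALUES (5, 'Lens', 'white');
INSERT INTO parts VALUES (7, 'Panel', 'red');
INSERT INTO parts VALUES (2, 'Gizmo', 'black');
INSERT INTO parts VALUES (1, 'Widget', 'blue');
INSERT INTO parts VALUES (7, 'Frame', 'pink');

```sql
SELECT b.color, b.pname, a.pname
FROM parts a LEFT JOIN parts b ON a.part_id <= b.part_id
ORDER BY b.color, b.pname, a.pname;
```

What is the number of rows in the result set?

LEFT JOIN keeps every row from `parts a`; unmatched rows get NULL for `parts b`'s columns.
Matching on a.part_id <= b.part_id.
- a (part_id=4) pairs with 5 row(s) of b.
- a (part_id=6) pairs with 3 row(s) of b.
- a (part_id=5) pairs with 4 row(s) of b.
- a (part_id=7) pairs with 2 row(s) of b.
- a (part_id=2) pairs with 6 row(s) of b.
- a (part_id=1) pairs with 7 row(s) of b.
- a (part_id=7) pairs with 2 row(s) of b.
Total: 29 rows.

29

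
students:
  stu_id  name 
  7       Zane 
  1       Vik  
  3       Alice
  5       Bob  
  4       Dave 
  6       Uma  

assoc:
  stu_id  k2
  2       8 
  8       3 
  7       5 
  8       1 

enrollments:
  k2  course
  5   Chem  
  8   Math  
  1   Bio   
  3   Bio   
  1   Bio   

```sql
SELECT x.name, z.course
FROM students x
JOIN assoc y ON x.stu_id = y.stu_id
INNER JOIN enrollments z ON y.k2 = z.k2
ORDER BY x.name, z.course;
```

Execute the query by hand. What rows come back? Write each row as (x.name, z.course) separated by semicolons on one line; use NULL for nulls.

(Zane, Chem)

Step 1 — x INNER JOIN y on stu_id → 1 row(s).
Then INNER JOIN `enrollments z` on k2: keep only rows whose y.k2 appears in z.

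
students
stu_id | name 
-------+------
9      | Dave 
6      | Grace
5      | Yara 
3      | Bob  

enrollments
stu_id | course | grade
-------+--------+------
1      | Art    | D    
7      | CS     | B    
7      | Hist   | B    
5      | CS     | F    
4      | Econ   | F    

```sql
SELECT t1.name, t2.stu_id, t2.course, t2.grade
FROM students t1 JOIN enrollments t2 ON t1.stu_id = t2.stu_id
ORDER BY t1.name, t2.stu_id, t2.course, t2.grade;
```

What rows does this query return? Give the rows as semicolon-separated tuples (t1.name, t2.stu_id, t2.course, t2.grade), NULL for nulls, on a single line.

(Yara, 5, CS, F)

INNER JOIN keeps only pairs where the ON condition holds.
Matching on t1.stu_id = t2.stu_id.
- t1 row (stu_id=9): no match → dropped.
- t1 row (stu_id=6): no match → dropped.
- t1 row (stu_id=5): matches 1 t2 row(s) → 1 output row(s).
- t1 row (stu_id=3): no match → dropped.
After projecting and ordering:
t1.name | t2.stu_id | t2.course | t2.grade
Yara | 5 | CS | F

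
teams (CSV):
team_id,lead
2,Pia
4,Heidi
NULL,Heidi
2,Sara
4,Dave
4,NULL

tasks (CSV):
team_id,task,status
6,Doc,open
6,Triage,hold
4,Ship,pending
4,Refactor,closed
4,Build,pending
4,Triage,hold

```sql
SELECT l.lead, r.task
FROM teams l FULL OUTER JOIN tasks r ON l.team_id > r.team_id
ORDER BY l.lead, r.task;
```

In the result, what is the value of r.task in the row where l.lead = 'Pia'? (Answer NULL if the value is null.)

NULL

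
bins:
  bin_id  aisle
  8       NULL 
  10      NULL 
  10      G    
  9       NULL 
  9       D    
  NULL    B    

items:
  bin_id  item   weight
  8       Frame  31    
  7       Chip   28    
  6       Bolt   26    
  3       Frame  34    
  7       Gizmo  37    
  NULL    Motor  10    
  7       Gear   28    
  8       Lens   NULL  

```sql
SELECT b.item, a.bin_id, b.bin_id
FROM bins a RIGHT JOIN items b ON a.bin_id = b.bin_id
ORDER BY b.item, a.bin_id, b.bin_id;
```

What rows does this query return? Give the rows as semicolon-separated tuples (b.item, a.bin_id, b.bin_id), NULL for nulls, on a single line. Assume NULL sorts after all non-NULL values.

(Bolt, NULL, 6); (Chip, NULL, 7); (Frame, 8, 8); (Frame, NULL, 3); (Gear, NULL, 7); (Gizmo, NULL, 7); (Lens, 8, 8); (Motor, NULL, NULL)

RIGHT JOIN keeps every row from `items`; unmatched rows get NULL for `bins`'s columns.
Matching on a.bin_id = b.bin_id. A NULL in a compared column never satisfies the condition.
- a (bin_id=8) pairs with 2 row(s) of b.
- a (bin_id=10) has no partner in b.
- a (bin_id=10) has no partner in b.
- a (bin_id=9) has no partner in b.
- a (bin_id=9) has no partner in b.
- a (bin_id=NULL) has no partner in b.
- plus 6 unmatched b row(s), each kept with NULL a columns.
After projecting and ordering:
b.item | a.bin_id | b.bin_id
Bolt | NULL | 6
Chip | NULL | 7
Frame | 8 | 8
Frame | NULL | 3
Gear | NULL | 7
Gizmo | NULL | 7
Lens | 8 | 8
Motor | NULL | NULL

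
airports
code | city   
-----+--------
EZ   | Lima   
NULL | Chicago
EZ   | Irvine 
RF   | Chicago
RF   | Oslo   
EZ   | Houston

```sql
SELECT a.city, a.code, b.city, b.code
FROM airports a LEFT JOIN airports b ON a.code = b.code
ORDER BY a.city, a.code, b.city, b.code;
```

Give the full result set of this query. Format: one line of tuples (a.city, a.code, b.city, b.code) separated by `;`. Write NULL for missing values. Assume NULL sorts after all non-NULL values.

(Chicago, RF, Chicago, RF); (Chicago, RF, Oslo, RF); (Chicago, NULL, NULL, NULL); (Houston, EZ, Houston, EZ); (Houston, EZ, Irvine, EZ); (Houston, EZ, Lima, EZ); (Irvine, EZ, Houston, EZ); (Irvine, EZ, Irvine, EZ); (Irvine, EZ, Lima, EZ); (Lima, EZ, Houston, EZ); (Lima, EZ, Irvine, EZ); (Lima, EZ, Lima, EZ); (Oslo, RF, Chicago, RF); (Oslo, RF, Oslo, RF)

LEFT JOIN keeps every row from `airports a`; unmatched rows get NULL for `airports b`'s columns.
Matching on a.code = b.code. A NULL in a compared column never satisfies the condition.
Matched pairs: 13; unmatched a rows kept: 1.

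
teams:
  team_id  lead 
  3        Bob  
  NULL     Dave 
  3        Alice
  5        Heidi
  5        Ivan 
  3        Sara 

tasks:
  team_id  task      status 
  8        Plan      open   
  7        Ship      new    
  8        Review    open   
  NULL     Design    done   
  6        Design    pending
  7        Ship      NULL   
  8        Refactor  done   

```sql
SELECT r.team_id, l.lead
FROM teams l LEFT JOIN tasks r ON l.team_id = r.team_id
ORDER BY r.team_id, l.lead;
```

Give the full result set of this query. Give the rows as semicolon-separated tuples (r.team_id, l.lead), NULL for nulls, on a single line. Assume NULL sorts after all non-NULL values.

(NULL, Alice); (NULL, Bob); (NULL, Dave); (NULL, Heidi); (NULL, Ivan); (NULL, Sara)

LEFT JOIN keeps every row from `teams`; unmatched rows get NULL for `tasks`'s columns.
Matching on l.team_id = r.team_id. A NULL in a compared column never satisfies the condition.
- l (team_id=3) has no partner → padded with NULL.
- l (team_id=NULL) has no partner → padded with NULL.
- l (team_id=3) has no partner → padded with NULL.
- l (team_id=5) has no partner → padded with NULL.
- l (team_id=5) has no partner → padded with NULL.
- l (team_id=3) has no partner → padded with NULL.
After projecting and ordering:
r.team_id | l.lead
NULL | Alice
NULL | Bob
NULL | Dave
NULL | Heidi
NULL | Ivan
NULL | Sara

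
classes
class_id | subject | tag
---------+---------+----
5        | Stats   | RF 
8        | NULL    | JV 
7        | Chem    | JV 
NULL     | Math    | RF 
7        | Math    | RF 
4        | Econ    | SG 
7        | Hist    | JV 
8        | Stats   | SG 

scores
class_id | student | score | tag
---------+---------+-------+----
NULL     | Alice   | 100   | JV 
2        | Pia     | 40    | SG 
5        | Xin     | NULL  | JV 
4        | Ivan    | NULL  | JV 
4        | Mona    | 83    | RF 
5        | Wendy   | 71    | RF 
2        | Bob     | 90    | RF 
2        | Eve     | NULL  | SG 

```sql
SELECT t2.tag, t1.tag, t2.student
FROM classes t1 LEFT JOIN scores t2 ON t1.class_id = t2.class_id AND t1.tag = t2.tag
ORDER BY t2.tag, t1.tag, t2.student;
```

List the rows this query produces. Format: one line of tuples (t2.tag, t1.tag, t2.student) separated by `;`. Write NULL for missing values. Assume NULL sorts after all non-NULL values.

LEFT JOIN keeps every row from `classes`; unmatched rows get NULL for `scores`'s columns.
Matching on t1.class_id = t2.class_id AND t1.tag = t2.tag. A NULL in a compared column never satisfies the condition.
Matched pairs: 1; unmatched t1 rows kept: 7.

(RF, RF, Wendy); (NULL, JV, NULL); (NULL, JV, NULL); (NULL, JV, NULL); (NULL, RF, NULL); (NULL, RF, NULL); (NULL, SG, NULL); (NULL, SG, NULL)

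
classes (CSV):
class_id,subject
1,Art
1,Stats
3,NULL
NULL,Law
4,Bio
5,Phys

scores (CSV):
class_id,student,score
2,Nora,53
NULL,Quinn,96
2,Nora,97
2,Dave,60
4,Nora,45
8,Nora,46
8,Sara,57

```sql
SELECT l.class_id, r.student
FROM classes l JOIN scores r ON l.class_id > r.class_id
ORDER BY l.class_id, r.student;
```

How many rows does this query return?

10

INNER JOIN keeps only pairs where the ON condition holds.
Matching on l.class_id > r.class_id. A NULL in a compared column never satisfies the condition.
- l[0] class_id=1 → no match; dropped.
- l[1] class_id=1 → no match; dropped.
- l[2] class_id=3 → 3 match(es) in r → 3 row(s).
- l[3] class_id=NULL → no match; dropped.
- l[4] class_id=4 → 3 match(es) in r → 3 row(s).
- l[5] class_id=5 → 4 match(es) in r → 4 row(s).
Total: 10 rows.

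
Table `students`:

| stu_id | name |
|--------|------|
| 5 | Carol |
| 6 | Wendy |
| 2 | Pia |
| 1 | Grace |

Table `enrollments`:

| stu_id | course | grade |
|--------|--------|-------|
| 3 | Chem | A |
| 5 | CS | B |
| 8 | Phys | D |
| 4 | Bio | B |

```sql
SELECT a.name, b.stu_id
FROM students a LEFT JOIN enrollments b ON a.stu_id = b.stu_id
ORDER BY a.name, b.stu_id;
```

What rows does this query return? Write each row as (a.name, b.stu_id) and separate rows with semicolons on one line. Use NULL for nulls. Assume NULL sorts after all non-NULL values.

(Carol, 5); (Grace, NULL); (Pia, NULL); (Wendy, NULL)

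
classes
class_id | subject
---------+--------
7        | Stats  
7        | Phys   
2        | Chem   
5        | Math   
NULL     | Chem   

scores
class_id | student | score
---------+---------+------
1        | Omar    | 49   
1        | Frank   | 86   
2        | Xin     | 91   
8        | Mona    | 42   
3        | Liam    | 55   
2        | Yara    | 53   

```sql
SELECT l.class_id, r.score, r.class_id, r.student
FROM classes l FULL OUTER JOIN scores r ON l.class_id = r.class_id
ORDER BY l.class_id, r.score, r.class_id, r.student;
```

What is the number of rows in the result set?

FULL OUTER JOIN keeps every row from both sides; unmatched rows get NULL for the other side's columns.
Matching on l.class_id = r.class_id. A NULL in a compared column never satisfies the condition.
- l[0] class_id=7 → no match; kept with NULLs on the r side.
- l[1] class_id=7 → no match; kept with NULLs on the r side.
- l[2] class_id=2 → 2 match(es) in r → 2 row(s).
- l[3] class_id=5 → no match; kept with NULLs on the r side.
- l[4] class_id=NULL → no match; kept with NULLs on the r side.
- plus 4 unmatched r row(s), each kept with NULL l columns.
Total: 2 matched + 8 padded = 10 rows.

10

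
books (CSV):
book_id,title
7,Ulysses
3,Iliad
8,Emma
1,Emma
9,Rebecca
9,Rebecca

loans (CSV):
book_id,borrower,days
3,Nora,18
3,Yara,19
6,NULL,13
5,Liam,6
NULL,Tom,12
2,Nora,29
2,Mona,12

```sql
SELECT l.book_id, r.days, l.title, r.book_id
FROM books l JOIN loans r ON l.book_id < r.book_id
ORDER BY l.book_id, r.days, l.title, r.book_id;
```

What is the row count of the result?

8

INNER JOIN keeps only pairs where the ON condition holds.
Matching on l.book_id < r.book_id. A NULL in a compared column never satisfies the condition.
Matched pairs: 8.
Total: 8 rows.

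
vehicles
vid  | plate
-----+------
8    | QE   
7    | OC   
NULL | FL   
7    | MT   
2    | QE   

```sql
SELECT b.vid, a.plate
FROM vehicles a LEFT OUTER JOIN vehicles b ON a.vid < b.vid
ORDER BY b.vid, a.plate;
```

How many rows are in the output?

LEFT JOIN keeps every row from `vehicles a`; unmatched rows get NULL for `vehicles b`'s columns.
Matching on a.vid < b.vid. A NULL in a compared column never satisfies the condition.
- a[0] vid=8 → no match; kept with NULLs on the b side.
- a[1] vid=7 → 1 match(es) in b → 1 row(s).
- a[2] vid=NULL → no match; kept with NULLs on the b side.
- a[3] vid=7 → 1 match(es) in b → 1 row(s).
- a[4] vid=2 → 3 match(es) in b → 3 row(s).
Total: 5 matched + 2 padded = 7 rows.

7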